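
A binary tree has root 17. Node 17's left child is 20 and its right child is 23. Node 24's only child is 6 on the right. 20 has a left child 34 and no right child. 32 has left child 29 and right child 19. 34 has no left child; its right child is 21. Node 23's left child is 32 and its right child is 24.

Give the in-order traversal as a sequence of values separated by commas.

34, 21, 20, 17, 29, 32, 19, 23, 24, 6

In-order visits the left subtree, then the node, then the right subtree.
At 17: go left to 20.
  At 20: go left to 34.
    At 34: no left child.
    Visit 34.
    At 34: go right to 21.
      21 is a leaf — visit 21.
  Visit 20.
  At 20: no right child.
Visit 17.
At 17: go right to 23.
  At 23: go left to 32.
    At 32: go left to 29.
      29 is a leaf — visit 29.
    Visit 32.
    At 32: go right to 19.
      19 is a leaf — visit 19.
  Visit 23.
  At 23: go right to 24.
    At 24: no left child.
    Visit 24.
    At 24: go right to 6.
      6 is a leaf — visit 6.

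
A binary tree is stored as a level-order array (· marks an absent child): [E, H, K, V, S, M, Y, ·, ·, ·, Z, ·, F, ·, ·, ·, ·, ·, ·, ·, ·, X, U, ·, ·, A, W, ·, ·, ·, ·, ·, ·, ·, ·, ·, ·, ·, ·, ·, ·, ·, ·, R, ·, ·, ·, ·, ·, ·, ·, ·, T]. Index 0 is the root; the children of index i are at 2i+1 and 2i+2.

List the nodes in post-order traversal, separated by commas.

Post-order visits the left subtree, then the right subtree, then the node.
At E: go left to H.
  At H: go left to V.
    V is a leaf — visit V.
  At H: go right to S.
    At S: no left child.
    At S: go right to Z.
      At Z: go left to X.
        At X: go left to R.
          R is a leaf — visit R.
        At X: no right child.
        Visit X.
      At Z: go right to U.
        U is a leaf — visit U.
      Visit Z.
    Visit S.
  Visit H.
At E: go right to K.
  At K: go left to M.
    At M: no left child.
    At M: go right to F.
      At F: go left to A.
        At A: no left child.
        At A: go right to T.
          T is a leaf — visit T.
        Visit A.
      At F: go right to W.
        W is a leaf — visit W.
      Visit F.
    Visit M.
  At K: go right to Y.
    Y is a leaf — visit Y.
  Visit K.
Visit E.

V, R, X, U, Z, S, H, T, A, W, F, M, Y, K, E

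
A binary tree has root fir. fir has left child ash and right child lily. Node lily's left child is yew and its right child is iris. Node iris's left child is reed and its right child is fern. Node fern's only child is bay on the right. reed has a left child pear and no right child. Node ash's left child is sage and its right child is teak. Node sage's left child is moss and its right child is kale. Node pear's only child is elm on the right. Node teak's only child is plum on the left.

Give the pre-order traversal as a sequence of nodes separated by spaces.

Pre-order visits the node, then its left subtree, then its right subtree.
Visit fir.
At fir: go left to ash.
  Visit ash.
  At ash: go left to sage.
    Visit sage.
    At sage: go left to moss.
      moss is a leaf — visit moss.
    At sage: go right to kale.
      kale is a leaf — visit kale.
  At ash: go right to teak.
    Visit teak.
    At teak: go left to plum.
      plum is a leaf — visit plum.
    At teak: no right child.
At fir: go right to lily.
  Visit lily.
  At lily: go left to yew.
    yew is a leaf — visit yew.
  At lily: go right to iris.
    Visit iris.
    At iris: go left to reed.
      Visit reed.
      At reed: go left to pear.
        Visit pear.
        At pear: no left child.
        At pear: go right to elm.
          elm is a leaf — visit elm.
      At reed: no right child.
    At iris: go right to fern.
      Visit fern.
      At fern: no left child.
      At fern: go right to bay.
        bay is a leaf — visit bay.

fir ash sage moss kale teak plum lily yew iris reed pear elm fern bay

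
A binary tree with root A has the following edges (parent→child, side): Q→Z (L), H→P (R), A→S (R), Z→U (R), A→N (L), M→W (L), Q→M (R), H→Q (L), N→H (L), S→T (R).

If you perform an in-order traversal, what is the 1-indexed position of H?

6

In-order visits the left subtree, then the node, then the right subtree.
At A: go left to N.
  At N: go left to H.
    At H: go left to Q.
      At Q: go left to Z.
        At Z: no left child.
        Visit Z.
        At Z: go right to U.
          U is a leaf — visit U.
      Visit Q.
      At Q: go right to M.
        At M: go left to W.
          W is a leaf — visit W.
        Visit M.
        At M: no right child.
    Visit H.
    At H: go right to P.
      P is a leaf — visit P.
  Visit N.
  At N: no right child.
Visit A.
At A: go right to S.
  At S: no left child.
  Visit S.
  At S: go right to T.
    T is a leaf — visit T.
Full in-order sequence: Z, U, Q, W, M, H, P, N, A, S, T.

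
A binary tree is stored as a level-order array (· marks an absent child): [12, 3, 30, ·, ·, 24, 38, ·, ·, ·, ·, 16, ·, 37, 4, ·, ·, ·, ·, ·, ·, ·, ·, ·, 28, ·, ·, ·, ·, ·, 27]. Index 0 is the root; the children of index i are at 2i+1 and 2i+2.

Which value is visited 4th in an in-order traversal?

In-order visits the left subtree, then the node, then the right subtree.
At 12: go left to 3.
  3 is a leaf — visit 3.
Visit 12.
At 12: go right to 30.
  At 30: go left to 24.
    At 24: go left to 16.
      At 16: no left child.
      Visit 16.
      At 16: go right to 28.
        28 is a leaf — visit 28.
    Visit 24.
    At 24: no right child.
  Visit 30.
  At 30: go right to 38.
    At 38: go left to 37.
      37 is a leaf — visit 37.
    Visit 38.
    At 38: go right to 4.
      At 4: no left child.
      Visit 4.
      At 4: go right to 27.
        27 is a leaf — visit 27.
Full in-order sequence: 3, 12, 16, 28, 24, 30, 37, 38, 4, 27.

28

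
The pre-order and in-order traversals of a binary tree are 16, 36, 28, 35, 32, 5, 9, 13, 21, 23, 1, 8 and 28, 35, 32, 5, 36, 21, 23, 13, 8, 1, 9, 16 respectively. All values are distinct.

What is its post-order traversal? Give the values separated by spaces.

The first element of pre-order is the root; it splits in-order into left and right subtrees.
Root 16: left subtree has 11 nodes {28, 35, 32, 5, 36, 21, 23, 13, 8, 1, 9}, right has 0 { }.
  Root 36: left subtree has 4 nodes {28, 35, 32, 5}, right has 6 {21, 23, 13, 8, 1, 9}.
    Root 28: left subtree has 0 nodes { }, right has 3 {35, 32, 5}.
      Root 35: left subtree has 0 nodes { }, right has 2 {32, 5}.
        Root 32: left subtree has 0 nodes { }, right has 1 {5}.
    Root 9: left subtree has 5 nodes {21, 23, 13, 8, 1}, right has 0 { }.
      Root 13: left subtree has 2 nodes {21, 23}, right has 2 {8, 1}.
        Root 21: left subtree has 0 nodes { }, right has 1 {23}.
        Root 1: left subtree has 1 node {8}, right has 0 { }.

5 32 35 28 23 21 8 1 13 9 36 16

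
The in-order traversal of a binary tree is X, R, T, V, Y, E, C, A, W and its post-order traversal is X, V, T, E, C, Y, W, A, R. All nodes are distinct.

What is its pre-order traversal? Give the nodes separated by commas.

The last element of post-order is the root; it splits in-order into left and right subtrees.
Root R: left subtree has 1 node {X}, right has 7 {T, V, Y, E, C, A, W}.
  Root A: left subtree has 5 nodes {T, V, Y, E, C}, right has 1 {W}.
    Root Y: left subtree has 2 nodes {T, V}, right has 2 {E, C}.
      Root T: left subtree has 0 nodes { }, right has 1 {V}.
      Root C: left subtree has 1 node {E}, right has 0 { }.

R, X, A, Y, T, V, C, E, W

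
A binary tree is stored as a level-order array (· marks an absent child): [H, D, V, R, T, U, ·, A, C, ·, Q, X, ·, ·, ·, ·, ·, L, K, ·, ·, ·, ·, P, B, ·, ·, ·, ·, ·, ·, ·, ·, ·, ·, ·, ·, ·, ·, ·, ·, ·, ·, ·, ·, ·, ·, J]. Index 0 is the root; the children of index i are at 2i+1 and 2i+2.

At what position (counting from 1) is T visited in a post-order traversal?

Post-order visits the left subtree, then the right subtree, then the node.
At H: go left to D.
  At D: go left to R.
    At R: go left to A.
      A is a leaf — visit A.
    At R: go right to C.
      At C: go left to L.
        L is a leaf — visit L.
      At C: go right to K.
        K is a leaf — visit K.
      Visit C.
    Visit R.
  At D: go right to T.
    At T: no left child.
    At T: go right to Q.
      Q is a leaf — visit Q.
    Visit T.
  Visit D.
At H: go right to V.
  At V: go left to U.
    At U: go left to X.
      At X: go left to P.
        At P: go left to J.
          J is a leaf — visit J.
        At P: no right child.
        Visit P.
      At X: go right to B.
        B is a leaf — visit B.
      Visit X.
    At U: no right child.
    Visit U.
  At V: no right child.
  Visit V.
Visit H.
Full post-order sequence: A, L, K, C, R, Q, T, D, J, P, B, X, U, V, H.

7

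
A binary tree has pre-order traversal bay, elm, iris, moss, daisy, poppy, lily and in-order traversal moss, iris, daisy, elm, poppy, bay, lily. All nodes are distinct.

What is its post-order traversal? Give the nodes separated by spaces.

moss daisy iris poppy elm lily bay

The first element of pre-order is the root; it splits in-order into left and right subtrees.
Root bay: left subtree has 5 nodes {moss, iris, daisy, elm, poppy}, right has 1 {lily}.
  Root elm: left subtree has 3 nodes {moss, iris, daisy}, right has 1 {poppy}.
    Root iris: left subtree has 1 node {moss}, right has 1 {daisy}.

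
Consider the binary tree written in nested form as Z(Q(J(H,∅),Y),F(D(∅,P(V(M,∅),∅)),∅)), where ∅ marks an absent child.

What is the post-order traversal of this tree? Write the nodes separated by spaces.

Post-order visits the left subtree, then the right subtree, then the node.
At Z: go left to Q.
  At Q: go left to J.
    At J: go left to H.
      H is a leaf — visit H.
    At J: no right child.
    Visit J.
  At Q: go right to Y.
    Y is a leaf — visit Y.
  Visit Q.
At Z: go right to F.
  At F: go left to D.
    At D: no left child.
    At D: go right to P.
      At P: go left to V.
        At V: go left to M.
          M is a leaf — visit M.
        At V: no right child.
        Visit V.
      At P: no right child.
      Visit P.
    Visit D.
  At F: no right child.
  Visit F.
Visit Z.

H J Y Q M V P D F Z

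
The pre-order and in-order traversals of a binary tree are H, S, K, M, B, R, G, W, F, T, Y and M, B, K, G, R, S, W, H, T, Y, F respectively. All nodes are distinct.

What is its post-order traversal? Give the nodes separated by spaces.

B M G R K W S Y T F H

The first element of pre-order is the root; it splits in-order into left and right subtrees.
Root H: left subtree has 7 nodes {M, B, K, G, R, S, W}, right has 3 {T, Y, F}.
  Root S: left subtree has 5 nodes {M, B, K, G, R}, right has 1 {W}.
    Root K: left subtree has 2 nodes {M, B}, right has 2 {G, R}.
      Root M: left subtree has 0 nodes { }, right has 1 {B}.
      Root R: left subtree has 1 node {G}, right has 0 { }.
  Root F: left subtree has 2 nodes {T, Y}, right has 0 { }.
    Root T: left subtree has 0 nodes { }, right has 1 {Y}.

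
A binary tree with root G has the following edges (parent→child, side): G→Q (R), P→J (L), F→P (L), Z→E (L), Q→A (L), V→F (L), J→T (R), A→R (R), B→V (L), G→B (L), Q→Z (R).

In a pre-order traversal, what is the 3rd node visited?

Pre-order visits the node, then its left subtree, then its right subtree.
Visit G.
At G: go left to B.
  Visit B.
  At B: go left to V.
    Visit V.
    At V: go left to F.
      Visit F.
      At F: go left to P.
        Visit P.
        At P: go left to J.
          Visit J.
          At J: no left child.
          At J: go right to T.
            T is a leaf — visit T.
        At P: no right child.
      At F: no right child.
    At V: no right child.
  At B: no right child.
At G: go right to Q.
  Visit Q.
  At Q: go left to A.
    Visit A.
    At A: no left child.
    At A: go right to R.
      R is a leaf — visit R.
  At Q: go right to Z.
    Visit Z.
    At Z: go left to E.
      E is a leaf — visit E.
    At Z: no right child.
Full pre-order sequence: G, B, V, F, P, J, T, Q, A, R, Z, E.

V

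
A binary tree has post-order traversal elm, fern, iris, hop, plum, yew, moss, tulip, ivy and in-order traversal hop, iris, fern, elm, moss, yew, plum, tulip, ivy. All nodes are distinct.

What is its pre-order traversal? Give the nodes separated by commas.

ivy, tulip, moss, hop, iris, fern, elm, yew, plum

The last element of post-order is the root; it splits in-order into left and right subtrees.
Root ivy: left subtree has 8 nodes {hop, iris, fern, elm, moss, yew, plum, tulip}, right has 0 { }.
  Root tulip: left subtree has 7 nodes {hop, iris, fern, elm, moss, yew, plum}, right has 0 { }.
    Root moss: left subtree has 4 nodes {hop, iris, fern, elm}, right has 2 {yew, plum}.
      Root hop: left subtree has 0 nodes { }, right has 3 {iris, fern, elm}.
        Root iris: left subtree has 0 nodes { }, right has 2 {fern, elm}.
          Root fern: left subtree has 0 nodes { }, right has 1 {elm}.
      Root yew: left subtree has 0 nodes { }, right has 1 {plum}.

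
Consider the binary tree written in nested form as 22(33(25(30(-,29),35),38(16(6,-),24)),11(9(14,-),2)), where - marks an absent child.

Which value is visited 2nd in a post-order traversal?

30

Post-order visits the left subtree, then the right subtree, then the node.
At 22: go left to 33.
  At 33: go left to 25.
    At 25: go left to 30.
      At 30: no left child.
      At 30: go right to 29.
        29 is a leaf — visit 29.
      Visit 30.
    At 25: go right to 35.
      35 is a leaf — visit 35.
    Visit 25.
  At 33: go right to 38.
    At 38: go left to 16.
      At 16: go left to 6.
        6 is a leaf — visit 6.
      At 16: no right child.
      Visit 16.
    At 38: go right to 24.
      24 is a leaf — visit 24.
    Visit 38.
  Visit 33.
At 22: go right to 11.
  At 11: go left to 9.
    At 9: go left to 14.
      14 is a leaf — visit 14.
    At 9: no right child.
    Visit 9.
  At 11: go right to 2.
    2 is a leaf — visit 2.
  Visit 11.
Visit 22.
Full post-order sequence: 29, 30, 35, 25, 6, 16, 24, 38, 33, 14, 9, 2, 11, 22.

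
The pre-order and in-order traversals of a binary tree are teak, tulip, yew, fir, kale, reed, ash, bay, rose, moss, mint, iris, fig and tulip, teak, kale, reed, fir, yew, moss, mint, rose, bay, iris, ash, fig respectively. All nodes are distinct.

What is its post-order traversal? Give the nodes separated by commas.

The first element of pre-order is the root; it splits in-order into left and right subtrees.
Root teak: left subtree has 1 node {tulip}, right has 11 {kale, reed, fir, yew, moss, mint, rose, bay, iris, ash, fig}.
  Root yew: left subtree has 3 nodes {kale, reed, fir}, right has 7 {moss, mint, rose, bay, iris, ash, fig}.
    Root fir: left subtree has 2 nodes {kale, reed}, right has 0 { }.
      Root kale: left subtree has 0 nodes { }, right has 1 {reed}.
    Root ash: left subtree has 5 nodes {moss, mint, rose, bay, iris}, right has 1 {fig}.
      Root bay: left subtree has 3 nodes {moss, mint, rose}, right has 1 {iris}.
        Root rose: left subtree has 2 nodes {moss, mint}, right has 0 { }.
          Root moss: left subtree has 0 nodes { }, right has 1 {mint}.

tulip, reed, kale, fir, mint, moss, rose, iris, bay, fig, ash, yew, teak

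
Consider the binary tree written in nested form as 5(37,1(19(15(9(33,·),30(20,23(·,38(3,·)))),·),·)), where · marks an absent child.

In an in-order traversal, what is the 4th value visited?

9

In-order visits the left subtree, then the node, then the right subtree.
At 5: go left to 37.
  37 is a leaf — visit 37.
Visit 5.
At 5: go right to 1.
  At 1: go left to 19.
    At 19: go left to 15.
      At 15: go left to 9.
        At 9: go left to 33.
          33 is a leaf — visit 33.
        Visit 9.
        At 9: no right child.
      Visit 15.
      At 15: go right to 30.
        At 30: go left to 20.
          20 is a leaf — visit 20.
        Visit 30.
        At 30: go right to 23.
          At 23: no left child.
          Visit 23.
          At 23: go right to 38.
            At 38: go left to 3.
              3 is a leaf — visit 3.
            Visit 38.
            At 38: no right child.
    Visit 19.
    At 19: no right child.
  Visit 1.
  At 1: no right child.
Full in-order sequence: 37, 5, 33, 9, 15, 20, 30, 23, 3, 38, 19, 1.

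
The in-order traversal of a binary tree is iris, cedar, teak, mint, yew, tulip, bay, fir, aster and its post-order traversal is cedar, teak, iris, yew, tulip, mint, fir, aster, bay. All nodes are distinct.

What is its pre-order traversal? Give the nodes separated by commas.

The last element of post-order is the root; it splits in-order into left and right subtrees.
Root bay: left subtree has 6 nodes {iris, cedar, teak, mint, yew, tulip}, right has 2 {fir, aster}.
  Root mint: left subtree has 3 nodes {iris, cedar, teak}, right has 2 {yew, tulip}.
    Root iris: left subtree has 0 nodes { }, right has 2 {cedar, teak}.
      Root teak: left subtree has 1 node {cedar}, right has 0 { }.
    Root tulip: left subtree has 1 node {yew}, right has 0 { }.
  Root aster: left subtree has 1 node {fir}, right has 0 { }.

bay, mint, iris, teak, cedar, tulip, yew, aster, fir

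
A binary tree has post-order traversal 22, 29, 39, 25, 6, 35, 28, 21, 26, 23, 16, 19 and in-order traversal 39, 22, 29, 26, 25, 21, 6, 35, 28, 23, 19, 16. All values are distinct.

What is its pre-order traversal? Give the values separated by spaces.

19 23 26 39 29 22 21 25 28 35 6 16

The last element of post-order is the root; it splits in-order into left and right subtrees.
Root 19: left subtree has 10 nodes {39, 22, 29, 26, 25, 21, 6, 35, 28, 23}, right has 1 {16}.
  Root 23: left subtree has 9 nodes {39, 22, 29, 26, 25, 21, 6, 35, 28}, right has 0 { }.
    Root 26: left subtree has 3 nodes {39, 22, 29}, right has 5 {25, 21, 6, 35, 28}.
      Root 39: left subtree has 0 nodes { }, right has 2 {22, 29}.
        Root 29: left subtree has 1 node {22}, right has 0 { }.
      Root 21: left subtree has 1 node {25}, right has 3 {6, 35, 28}.
        Root 28: left subtree has 2 nodes {6, 35}, right has 0 { }.
          Root 35: left subtree has 1 node {6}, right has 0 { }.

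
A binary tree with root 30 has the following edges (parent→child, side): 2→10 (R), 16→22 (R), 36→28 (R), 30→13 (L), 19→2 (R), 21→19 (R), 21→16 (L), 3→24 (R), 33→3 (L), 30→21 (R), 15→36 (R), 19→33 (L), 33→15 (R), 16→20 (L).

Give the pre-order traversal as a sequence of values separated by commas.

Pre-order visits the node, then its left subtree, then its right subtree.
Visit 30.
At 30: go left to 13.
  13 is a leaf — visit 13.
At 30: go right to 21.
  Visit 21.
  At 21: go left to 16.
    Visit 16.
    At 16: go left to 20.
      20 is a leaf — visit 20.
    At 16: go right to 22.
      22 is a leaf — visit 22.
  At 21: go right to 19.
    Visit 19.
    At 19: go left to 33.
      Visit 33.
      At 33: go left to 3.
        Visit 3.
        At 3: no left child.
        At 3: go right to 24.
          24 is a leaf — visit 24.
      At 33: go right to 15.
        Visit 15.
        At 15: no left child.
        At 15: go right to 36.
          Visit 36.
          At 36: no left child.
          At 36: go right to 28.
            28 is a leaf — visit 28.
    At 19: go right to 2.
      Visit 2.
      At 2: no left child.
      At 2: go right to 10.
        10 is a leaf — visit 10.

30, 13, 21, 16, 20, 22, 19, 33, 3, 24, 15, 36, 28, 2, 10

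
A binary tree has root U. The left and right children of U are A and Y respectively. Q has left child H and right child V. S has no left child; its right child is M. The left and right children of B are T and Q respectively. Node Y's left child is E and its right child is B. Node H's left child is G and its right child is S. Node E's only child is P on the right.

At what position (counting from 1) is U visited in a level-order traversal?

1

Level-order visits nodes level by level from the root, left to right within each level.
Level 0: U
Level 1: A, Y
Level 2: E, B
Level 3: P, T, Q
Level 4: H, V
Level 5: G, S
Level 6: M
Full level-order sequence: U, A, Y, E, B, P, T, Q, H, V, G, S, M.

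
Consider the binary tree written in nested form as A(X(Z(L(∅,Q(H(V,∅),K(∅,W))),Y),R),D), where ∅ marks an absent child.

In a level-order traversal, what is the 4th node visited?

Z

Level-order visits nodes level by level from the root, left to right within each level.
Level 0: A
Level 1: X, D
Level 2: Z, R
Level 3: L, Y
Level 4: Q
Level 5: H, K
Level 6: V, W
Full level-order sequence: A, X, D, Z, R, L, Y, Q, H, K, V, W.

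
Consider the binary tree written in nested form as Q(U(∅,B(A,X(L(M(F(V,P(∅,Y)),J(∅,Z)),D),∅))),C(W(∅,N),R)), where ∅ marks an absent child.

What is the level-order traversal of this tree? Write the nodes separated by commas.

Level-order visits nodes level by level from the root, left to right within each level.
Level 0: Q
Level 1: U, C
Level 2: B, W, R
Level 3: A, X, N
Level 4: L
Level 5: M, D
Level 6: F, J
Level 7: V, P, Z
Level 8: Y

Q, U, C, B, W, R, A, X, N, L, M, D, F, J, V, P, Z, Y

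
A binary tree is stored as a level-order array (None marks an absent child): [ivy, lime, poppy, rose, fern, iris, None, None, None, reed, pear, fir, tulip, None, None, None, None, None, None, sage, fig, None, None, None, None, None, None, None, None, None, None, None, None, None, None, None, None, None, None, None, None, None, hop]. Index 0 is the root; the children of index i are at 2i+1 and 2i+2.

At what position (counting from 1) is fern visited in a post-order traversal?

7

Post-order visits the left subtree, then the right subtree, then the node.
At ivy: go left to lime.
  At lime: go left to rose.
    rose is a leaf — visit rose.
  At lime: go right to fern.
    At fern: go left to reed.
      At reed: go left to sage.
        sage is a leaf — visit sage.
      At reed: go right to fig.
        At fig: no left child.
        At fig: go right to hop.
          hop is a leaf — visit hop.
        Visit fig.
      Visit reed.
    At fern: go right to pear.
      pear is a leaf — visit pear.
    Visit fern.
  Visit lime.
At ivy: go right to poppy.
  At poppy: go left to iris.
    At iris: go left to fir.
      fir is a leaf — visit fir.
    At iris: go right to tulip.
      tulip is a leaf — visit tulip.
    Visit iris.
  At poppy: no right child.
  Visit poppy.
Visit ivy.
Full post-order sequence: rose, sage, hop, fig, reed, pear, fern, lime, fir, tulip, iris, poppy, ivy.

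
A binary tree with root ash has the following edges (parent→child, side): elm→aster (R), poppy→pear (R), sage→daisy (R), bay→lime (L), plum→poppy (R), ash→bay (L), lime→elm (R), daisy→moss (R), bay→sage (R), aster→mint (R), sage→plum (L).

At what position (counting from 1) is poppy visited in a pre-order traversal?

Pre-order visits the node, then its left subtree, then its right subtree.
Visit ash.
At ash: go left to bay.
  Visit bay.
  At bay: go left to lime.
    Visit lime.
    At lime: no left child.
    At lime: go right to elm.
      Visit elm.
      At elm: no left child.
      At elm: go right to aster.
        Visit aster.
        At aster: no left child.
        At aster: go right to mint.
          mint is a leaf — visit mint.
  At bay: go right to sage.
    Visit sage.
    At sage: go left to plum.
      Visit plum.
      At plum: no left child.
      At plum: go right to poppy.
        Visit poppy.
        At poppy: no left child.
        At poppy: go right to pear.
          pear is a leaf — visit pear.
    At sage: go right to daisy.
      Visit daisy.
      At daisy: no left child.
      At daisy: go right to moss.
        moss is a leaf — visit moss.
At ash: no right child.
Full pre-order sequence: ash, bay, lime, elm, aster, mint, sage, plum, poppy, pear, daisy, moss.

9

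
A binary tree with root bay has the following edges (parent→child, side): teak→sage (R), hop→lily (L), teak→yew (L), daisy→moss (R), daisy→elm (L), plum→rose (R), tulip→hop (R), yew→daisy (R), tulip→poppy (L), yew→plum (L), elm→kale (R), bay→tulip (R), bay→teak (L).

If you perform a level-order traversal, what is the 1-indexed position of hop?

7

Level-order visits nodes level by level from the root, left to right within each level.
Level 0: bay
Level 1: teak, tulip
Level 2: yew, sage, poppy, hop
Level 3: plum, daisy, lily
Level 4: rose, elm, moss
Level 5: kale
Full level-order sequence: bay, teak, tulip, yew, sage, poppy, hop, plum, daisy, lily, rose, elm, moss, kale.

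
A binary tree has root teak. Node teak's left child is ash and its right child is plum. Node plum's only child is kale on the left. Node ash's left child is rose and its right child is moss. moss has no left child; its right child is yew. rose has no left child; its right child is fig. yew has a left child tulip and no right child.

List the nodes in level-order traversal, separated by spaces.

teak ash plum rose moss kale fig yew tulip

Level-order visits nodes level by level from the root, left to right within each level.
Level 0: teak
Level 1: ash, plum
Level 2: rose, moss, kale
Level 3: fig, yew
Level 4: tulip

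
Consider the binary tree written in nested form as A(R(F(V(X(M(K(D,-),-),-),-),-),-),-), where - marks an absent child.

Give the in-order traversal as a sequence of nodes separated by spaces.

D K M X V F R A

In-order visits the left subtree, then the node, then the right subtree.
At A: go left to R.
  At R: go left to F.
    At F: go left to V.
      At V: go left to X.
        At X: go left to M.
          At M: go left to K.
            At K: go left to D.
              D is a leaf — visit D.
            Visit K.
            At K: no right child.
          Visit M.
          At M: no right child.
        Visit X.
        At X: no right child.
      Visit V.
      At V: no right child.
    Visit F.
    At F: no right child.
  Visit R.
  At R: no right child.
Visit A.
At A: no right child.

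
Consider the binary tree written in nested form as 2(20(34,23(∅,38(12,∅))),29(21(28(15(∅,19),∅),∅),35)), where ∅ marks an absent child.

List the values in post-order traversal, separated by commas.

34, 12, 38, 23, 20, 19, 15, 28, 21, 35, 29, 2

Post-order visits the left subtree, then the right subtree, then the node.
At 2: go left to 20.
  At 20: go left to 34.
    34 is a leaf — visit 34.
  At 20: go right to 23.
    At 23: no left child.
    At 23: go right to 38.
      At 38: go left to 12.
        12 is a leaf — visit 12.
      At 38: no right child.
      Visit 38.
    Visit 23.
  Visit 20.
At 2: go right to 29.
  At 29: go left to 21.
    At 21: go left to 28.
      At 28: go left to 15.
        At 15: no left child.
        At 15: go right to 19.
          19 is a leaf — visit 19.
        Visit 15.
      At 28: no right child.
      Visit 28.
    At 21: no right child.
    Visit 21.
  At 29: go right to 35.
    35 is a leaf — visit 35.
  Visit 29.
Visit 2.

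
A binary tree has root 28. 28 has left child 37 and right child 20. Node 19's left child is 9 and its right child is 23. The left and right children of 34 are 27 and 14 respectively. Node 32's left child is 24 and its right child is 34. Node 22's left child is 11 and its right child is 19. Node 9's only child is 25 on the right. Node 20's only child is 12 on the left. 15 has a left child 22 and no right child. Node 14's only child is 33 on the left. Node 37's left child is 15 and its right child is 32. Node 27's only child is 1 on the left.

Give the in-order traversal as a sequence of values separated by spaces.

In-order visits the left subtree, then the node, then the right subtree.
At 28: go left to 37.
  At 37: go left to 15.
    At 15: go left to 22.
      At 22: go left to 11.
        11 is a leaf — visit 11.
      Visit 22.
      At 22: go right to 19.
        At 19: go left to 9.
          At 9: no left child.
          Visit 9.
          At 9: go right to 25.
            25 is a leaf — visit 25.
        Visit 19.
        At 19: go right to 23.
          23 is a leaf — visit 23.
    Visit 15.
    At 15: no right child.
  Visit 37.
  At 37: go right to 32.
    At 32: go left to 24.
      24 is a leaf — visit 24.
    Visit 32.
    At 32: go right to 34.
      At 34: go left to 27.
        At 27: go left to 1.
          1 is a leaf — visit 1.
        Visit 27.
        At 27: no right child.
      Visit 34.
      At 34: go right to 14.
        At 14: go left to 33.
          33 is a leaf — visit 33.
        Visit 14.
        At 14: no right child.
Visit 28.
At 28: go right to 20.
  At 20: go left to 12.
    12 is a leaf — visit 12.
  Visit 20.
  At 20: no right child.

11 22 9 25 19 23 15 37 24 32 1 27 34 33 14 28 12 20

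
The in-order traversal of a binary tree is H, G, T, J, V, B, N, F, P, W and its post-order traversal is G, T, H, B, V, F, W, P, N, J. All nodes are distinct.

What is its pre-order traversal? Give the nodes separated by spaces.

J H T G N V B P F W

The last element of post-order is the root; it splits in-order into left and right subtrees.
Root J: left subtree has 3 nodes {H, G, T}, right has 6 {V, B, N, F, P, W}.
  Root H: left subtree has 0 nodes { }, right has 2 {G, T}.
    Root T: left subtree has 1 node {G}, right has 0 { }.
  Root N: left subtree has 2 nodes {V, B}, right has 3 {F, P, W}.
    Root V: left subtree has 0 nodes { }, right has 1 {B}.
    Root P: left subtree has 1 node {F}, right has 1 {W}.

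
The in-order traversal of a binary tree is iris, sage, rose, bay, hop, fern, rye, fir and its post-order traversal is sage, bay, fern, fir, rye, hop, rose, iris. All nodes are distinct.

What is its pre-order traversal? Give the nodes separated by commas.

The last element of post-order is the root; it splits in-order into left and right subtrees.
Root iris: left subtree has 0 nodes { }, right has 7 {sage, rose, bay, hop, fern, rye, fir}.
  Root rose: left subtree has 1 node {sage}, right has 5 {bay, hop, fern, rye, fir}.
    Root hop: left subtree has 1 node {bay}, right has 3 {fern, rye, fir}.
      Root rye: left subtree has 1 node {fern}, right has 1 {fir}.

iris, rose, sage, hop, bay, rye, fern, fir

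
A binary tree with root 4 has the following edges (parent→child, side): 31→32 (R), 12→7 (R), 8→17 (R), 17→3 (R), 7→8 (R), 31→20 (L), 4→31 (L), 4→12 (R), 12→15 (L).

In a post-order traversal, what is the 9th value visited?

Post-order visits the left subtree, then the right subtree, then the node.
At 4: go left to 31.
  At 31: go left to 20.
    20 is a leaf — visit 20.
  At 31: go right to 32.
    32 is a leaf — visit 32.
  Visit 31.
At 4: go right to 12.
  At 12: go left to 15.
    15 is a leaf — visit 15.
  At 12: go right to 7.
    At 7: no left child.
    At 7: go right to 8.
      At 8: no left child.
      At 8: go right to 17.
        At 17: no left child.
        At 17: go right to 3.
          3 is a leaf — visit 3.
        Visit 17.
      Visit 8.
    Visit 7.
  Visit 12.
Visit 4.
Full post-order sequence: 20, 32, 31, 15, 3, 17, 8, 7, 12, 4.

12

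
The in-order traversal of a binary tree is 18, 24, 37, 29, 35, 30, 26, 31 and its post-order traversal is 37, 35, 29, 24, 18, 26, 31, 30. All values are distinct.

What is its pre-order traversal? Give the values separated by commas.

30, 18, 24, 29, 37, 35, 31, 26

The last element of post-order is the root; it splits in-order into left and right subtrees.
Root 30: left subtree has 5 nodes {18, 24, 37, 29, 35}, right has 2 {26, 31}.
  Root 18: left subtree has 0 nodes { }, right has 4 {24, 37, 29, 35}.
    Root 24: left subtree has 0 nodes { }, right has 3 {37, 29, 35}.
      Root 29: left subtree has 1 node {37}, right has 1 {35}.
  Root 31: left subtree has 1 node {26}, right has 0 { }.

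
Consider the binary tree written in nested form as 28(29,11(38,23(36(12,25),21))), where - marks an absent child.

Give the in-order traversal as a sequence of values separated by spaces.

29 28 38 11 12 36 25 23 21

In-order visits the left subtree, then the node, then the right subtree.
At 28: go left to 29.
  29 is a leaf — visit 29.
Visit 28.
At 28: go right to 11.
  At 11: go left to 38.
    38 is a leaf — visit 38.
  Visit 11.
  At 11: go right to 23.
    At 23: go left to 36.
      At 36: go left to 12.
        12 is a leaf — visit 12.
      Visit 36.
      At 36: go right to 25.
        25 is a leaf — visit 25.
    Visit 23.
    At 23: go right to 21.
      21 is a leaf — visit 21.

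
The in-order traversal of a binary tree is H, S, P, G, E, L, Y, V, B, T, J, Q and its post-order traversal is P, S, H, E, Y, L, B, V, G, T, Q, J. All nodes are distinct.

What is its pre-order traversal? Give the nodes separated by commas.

The last element of post-order is the root; it splits in-order into left and right subtrees.
Root J: left subtree has 10 nodes {H, S, P, G, E, L, Y, V, B, T}, right has 1 {Q}.
  Root T: left subtree has 9 nodes {H, S, P, G, E, L, Y, V, B}, right has 0 { }.
    Root G: left subtree has 3 nodes {H, S, P}, right has 5 {E, L, Y, V, B}.
      Root H: left subtree has 0 nodes { }, right has 2 {S, P}.
        Root S: left subtree has 0 nodes { }, right has 1 {P}.
      Root V: left subtree has 3 nodes {E, L, Y}, right has 1 {B}.
        Root L: left subtree has 1 node {E}, right has 1 {Y}.

J, T, G, H, S, P, V, L, E, Y, B, Q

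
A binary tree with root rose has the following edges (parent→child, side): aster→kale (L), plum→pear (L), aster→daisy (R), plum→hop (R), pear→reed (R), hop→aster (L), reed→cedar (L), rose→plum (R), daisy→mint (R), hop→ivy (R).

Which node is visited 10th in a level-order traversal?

Level-order visits nodes level by level from the root, left to right within each level.
Level 0: rose
Level 1: plum
Level 2: pear, hop
Level 3: reed, aster, ivy
Level 4: cedar, kale, daisy
Level 5: mint
Full level-order sequence: rose, plum, pear, hop, reed, aster, ivy, cedar, kale, daisy, mint.

daisy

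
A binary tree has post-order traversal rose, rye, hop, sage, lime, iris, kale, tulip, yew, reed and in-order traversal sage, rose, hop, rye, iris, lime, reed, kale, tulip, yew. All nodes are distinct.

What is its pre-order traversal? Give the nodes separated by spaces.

The last element of post-order is the root; it splits in-order into left and right subtrees.
Root reed: left subtree has 6 nodes {sage, rose, hop, rye, iris, lime}, right has 3 {kale, tulip, yew}.
  Root iris: left subtree has 4 nodes {sage, rose, hop, rye}, right has 1 {lime}.
    Root sage: left subtree has 0 nodes { }, right has 3 {rose, hop, rye}.
      Root hop: left subtree has 1 node {rose}, right has 1 {rye}.
  Root yew: left subtree has 2 nodes {kale, tulip}, right has 0 { }.
    Root tulip: left subtree has 1 node {kale}, right has 0 { }.

reed iris sage hop rose rye lime yew tulip kale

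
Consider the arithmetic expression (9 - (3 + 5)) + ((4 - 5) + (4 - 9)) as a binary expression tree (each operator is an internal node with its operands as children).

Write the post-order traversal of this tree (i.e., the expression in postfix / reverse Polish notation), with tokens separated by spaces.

9 3 5 + - 4 5 - 4 9 - + +

Post-order on an expression tree gives postfix notation: for each operator, emit left operand, right operand, then the operator.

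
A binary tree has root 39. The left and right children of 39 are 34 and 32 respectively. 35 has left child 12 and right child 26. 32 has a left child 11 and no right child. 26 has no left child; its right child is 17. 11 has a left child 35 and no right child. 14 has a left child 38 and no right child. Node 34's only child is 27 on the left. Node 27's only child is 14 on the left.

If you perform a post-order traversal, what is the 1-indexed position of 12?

Post-order visits the left subtree, then the right subtree, then the node.
At 39: go left to 34.
  At 34: go left to 27.
    At 27: go left to 14.
      At 14: go left to 38.
        38 is a leaf — visit 38.
      At 14: no right child.
      Visit 14.
    At 27: no right child.
    Visit 27.
  At 34: no right child.
  Visit 34.
At 39: go right to 32.
  At 32: go left to 11.
    At 11: go left to 35.
      At 35: go left to 12.
        12 is a leaf — visit 12.
      At 35: go right to 26.
        At 26: no left child.
        At 26: go right to 17.
          17 is a leaf — visit 17.
        Visit 26.
      Visit 35.
    At 11: no right child.
    Visit 11.
  At 32: no right child.
  Visit 32.
Visit 39.
Full post-order sequence: 38, 14, 27, 34, 12, 17, 26, 35, 11, 32, 39.

5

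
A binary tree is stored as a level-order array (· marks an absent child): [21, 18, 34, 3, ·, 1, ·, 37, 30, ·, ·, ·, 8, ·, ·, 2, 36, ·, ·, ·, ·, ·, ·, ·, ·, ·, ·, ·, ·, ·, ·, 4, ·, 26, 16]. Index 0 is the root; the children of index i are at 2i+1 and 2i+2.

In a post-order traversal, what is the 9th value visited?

Post-order visits the left subtree, then the right subtree, then the node.
At 21: go left to 18.
  At 18: go left to 3.
    At 3: go left to 37.
      At 37: go left to 2.
        At 2: go left to 4.
          4 is a leaf — visit 4.
        At 2: no right child.
        Visit 2.
      At 37: go right to 36.
        At 36: go left to 26.
          26 is a leaf — visit 26.
        At 36: go right to 16.
          16 is a leaf — visit 16.
        Visit 36.
      Visit 37.
    At 3: go right to 30.
      30 is a leaf — visit 30.
    Visit 3.
  At 18: no right child.
  Visit 18.
At 21: go right to 34.
  At 34: go left to 1.
    At 1: no left child.
    At 1: go right to 8.
      8 is a leaf — visit 8.
    Visit 1.
  At 34: no right child.
  Visit 34.
Visit 21.
Full post-order sequence: 4, 2, 26, 16, 36, 37, 30, 3, 18, 8, 1, 34, 21.

18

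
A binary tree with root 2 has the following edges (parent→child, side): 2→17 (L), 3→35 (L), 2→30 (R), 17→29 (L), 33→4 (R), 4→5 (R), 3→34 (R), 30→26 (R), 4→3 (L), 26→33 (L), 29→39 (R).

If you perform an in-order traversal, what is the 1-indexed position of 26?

In-order visits the left subtree, then the node, then the right subtree.
At 2: go left to 17.
  At 17: go left to 29.
    At 29: no left child.
    Visit 29.
    At 29: go right to 39.
      39 is a leaf — visit 39.
  Visit 17.
  At 17: no right child.
Visit 2.
At 2: go right to 30.
  At 30: no left child.
  Visit 30.
  At 30: go right to 26.
    At 26: go left to 33.
      At 33: no left child.
      Visit 33.
      At 33: go right to 4.
        At 4: go left to 3.
          At 3: go left to 35.
            35 is a leaf — visit 35.
          Visit 3.
          At 3: go right to 34.
            34 is a leaf — visit 34.
        Visit 4.
        At 4: go right to 5.
          5 is a leaf — visit 5.
    Visit 26.
    At 26: no right child.
Full in-order sequence: 29, 39, 17, 2, 30, 33, 35, 3, 34, 4, 5, 26.

12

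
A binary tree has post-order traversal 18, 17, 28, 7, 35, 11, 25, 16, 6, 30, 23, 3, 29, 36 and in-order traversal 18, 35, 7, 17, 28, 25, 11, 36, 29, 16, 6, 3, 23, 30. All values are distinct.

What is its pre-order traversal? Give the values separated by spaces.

The last element of post-order is the root; it splits in-order into left and right subtrees.
Root 36: left subtree has 7 nodes {18, 35, 7, 17, 28, 25, 11}, right has 6 {29, 16, 6, 3, 23, 30}.
  Root 25: left subtree has 5 nodes {18, 35, 7, 17, 28}, right has 1 {11}.
    Root 35: left subtree has 1 node {18}, right has 3 {7, 17, 28}.
      Root 7: left subtree has 0 nodes { }, right has 2 {17, 28}.
        Root 28: left subtree has 1 node {17}, right has 0 { }.
  Root 29: left subtree has 0 nodes { }, right has 5 {16, 6, 3, 23, 30}.
    Root 3: left subtree has 2 nodes {16, 6}, right has 2 {23, 30}.
      Root 6: left subtree has 1 node {16}, right has 0 { }.
      Root 23: left subtree has 0 nodes { }, right has 1 {30}.

36 25 35 18 7 28 17 11 29 3 6 16 23 30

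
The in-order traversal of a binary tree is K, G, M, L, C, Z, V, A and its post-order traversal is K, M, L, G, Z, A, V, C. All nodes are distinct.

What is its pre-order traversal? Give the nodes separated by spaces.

The last element of post-order is the root; it splits in-order into left and right subtrees.
Root C: left subtree has 4 nodes {K, G, M, L}, right has 3 {Z, V, A}.
  Root G: left subtree has 1 node {K}, right has 2 {M, L}.
    Root L: left subtree has 1 node {M}, right has 0 { }.
  Root V: left subtree has 1 node {Z}, right has 1 {A}.

C G K L M V Z A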